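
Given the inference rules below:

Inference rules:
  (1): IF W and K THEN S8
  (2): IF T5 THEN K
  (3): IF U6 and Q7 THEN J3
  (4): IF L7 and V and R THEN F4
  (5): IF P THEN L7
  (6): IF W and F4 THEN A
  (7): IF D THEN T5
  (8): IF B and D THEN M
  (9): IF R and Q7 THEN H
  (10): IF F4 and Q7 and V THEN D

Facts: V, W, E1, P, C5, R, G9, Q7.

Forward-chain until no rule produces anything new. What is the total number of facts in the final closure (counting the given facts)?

16

Round 1 fires (5), (9), giving L7, H.
Round 2 fires (4), giving F4.
Round 3 fires (6), (10), giving A, D.
Round 4 fires (7), giving T5.
Round 5 fires (2), giving K.
Round 6 fires (1), giving S8.
Closure: {A, C5, D, E1, F4, G9, H, K, L7, P, Q7, R, S8, T5, V, W} — 16 facts.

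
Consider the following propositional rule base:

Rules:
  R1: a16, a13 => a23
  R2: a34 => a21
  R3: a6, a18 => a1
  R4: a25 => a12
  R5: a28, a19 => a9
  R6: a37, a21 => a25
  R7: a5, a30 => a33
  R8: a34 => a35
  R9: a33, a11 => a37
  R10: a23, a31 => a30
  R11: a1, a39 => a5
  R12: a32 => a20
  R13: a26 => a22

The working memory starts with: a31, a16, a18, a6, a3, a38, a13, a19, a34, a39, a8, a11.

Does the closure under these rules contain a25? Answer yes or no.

yes

Round 1: R1 [a16, a13 => a23]; R2 [a34 => a21]; R3 [a6, a18 => a1]; R8 [a34 => a35]. Adds a23, a21, a1, a35.
Round 2: R10 [a23, a31 => a30]; R11 [a1, a39 => a5]. Adds a30, a5.
Round 3: R7 [a5, a30 => a33]. Adds a33.
Round 4: R9 [a33, a11 => a37]. Adds a37.
Round 5: R6 [a37, a21 => a25]. Adds a25.
Round 6: R4 [a25 => a12]. Adds a12.
a25 appears in round 5, so it is derivable.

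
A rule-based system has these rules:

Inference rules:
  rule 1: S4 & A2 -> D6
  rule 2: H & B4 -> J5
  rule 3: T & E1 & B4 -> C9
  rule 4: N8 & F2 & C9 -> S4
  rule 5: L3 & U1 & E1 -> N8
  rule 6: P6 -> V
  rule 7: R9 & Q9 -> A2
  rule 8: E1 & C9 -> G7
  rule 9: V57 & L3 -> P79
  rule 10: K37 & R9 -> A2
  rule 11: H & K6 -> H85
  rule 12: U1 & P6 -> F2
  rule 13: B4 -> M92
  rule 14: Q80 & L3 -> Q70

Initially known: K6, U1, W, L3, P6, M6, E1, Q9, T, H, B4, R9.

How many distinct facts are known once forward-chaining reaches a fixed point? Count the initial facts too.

23

Round 1: rule 2 [H & B4 -> J5]; rule 3 [T & E1 & B4 -> C9]; rule 5 [L3 & U1 & E1 -> N8]; rule 6 [P6 -> V]; rule 7 [R9 & Q9 -> A2]; rule 11 [H & K6 -> H85]; rule 12 [U1 & P6 -> F2]; rule 13 [B4 -> M92]. Adds J5, C9, N8, V, A2, H85, F2, M92.
Round 2: rule 4 [N8 & F2 & C9 -> S4]; rule 8 [E1 & C9 -> G7]. Adds S4, G7.
Round 3: rule 1 [S4 & A2 -> D6]. Adds D6.
Closure: {A2, B4, C9, D6, E1, F2, G7, H, H85, J5, K6, L3, M6, M92, N8, P6, Q9, R9, S4, T, U1, V, W} — 23 facts.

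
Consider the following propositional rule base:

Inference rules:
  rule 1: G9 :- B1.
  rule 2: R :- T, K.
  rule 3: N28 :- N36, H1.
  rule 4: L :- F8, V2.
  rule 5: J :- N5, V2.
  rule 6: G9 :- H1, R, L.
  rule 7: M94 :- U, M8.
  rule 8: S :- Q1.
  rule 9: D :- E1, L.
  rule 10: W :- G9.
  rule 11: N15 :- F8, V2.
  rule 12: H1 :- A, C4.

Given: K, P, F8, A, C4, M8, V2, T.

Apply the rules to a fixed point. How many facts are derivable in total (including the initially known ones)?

14

Round 1: rule 2 [R :- T, K.]; rule 4 [L :- F8, V2.]; rule 11 [N15 :- F8, V2.]; rule 12 [H1 :- A, C4.]. Adds R, L, N15, H1.
Round 2: rule 6 [G9 :- H1, R, L.]. Adds G9.
Round 3: rule 10 [W :- G9.]. Adds W.
Closure: {A, C4, F8, G9, H1, K, L, M8, N15, P, R, T, V2, W} — 14 facts.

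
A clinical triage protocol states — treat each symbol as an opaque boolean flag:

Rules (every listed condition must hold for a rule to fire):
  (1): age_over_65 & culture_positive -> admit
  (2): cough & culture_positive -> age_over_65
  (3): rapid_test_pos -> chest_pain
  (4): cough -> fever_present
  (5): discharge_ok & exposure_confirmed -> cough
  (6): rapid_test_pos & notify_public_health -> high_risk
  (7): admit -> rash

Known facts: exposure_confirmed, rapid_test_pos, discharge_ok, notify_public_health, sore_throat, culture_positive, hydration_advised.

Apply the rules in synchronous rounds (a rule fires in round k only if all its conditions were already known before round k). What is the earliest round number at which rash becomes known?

Round 1 fires (3), (5), (6), giving chest_pain, cough, high_risk.
Round 2 fires (2), (4), giving age_over_65, fever_present.
Round 3 fires (1), giving admit.
Round 4 fires (7), giving rash.
rash first appears in round 4.

4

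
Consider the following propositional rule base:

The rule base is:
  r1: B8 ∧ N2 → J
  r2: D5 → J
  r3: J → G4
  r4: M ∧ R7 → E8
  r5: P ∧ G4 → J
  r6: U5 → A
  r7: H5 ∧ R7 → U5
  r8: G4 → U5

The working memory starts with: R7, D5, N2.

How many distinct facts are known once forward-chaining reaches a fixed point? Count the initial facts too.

Round 1: r2 [D5 → J]. Adds J.
Round 2: r3 [J → G4]. Adds G4.
Round 3: r8 [G4 → U5]. Adds U5.
Round 4: r6 [U5 → A]. Adds A.
Closure: {A, D5, G4, J, N2, R7, U5} — 7 facts.

7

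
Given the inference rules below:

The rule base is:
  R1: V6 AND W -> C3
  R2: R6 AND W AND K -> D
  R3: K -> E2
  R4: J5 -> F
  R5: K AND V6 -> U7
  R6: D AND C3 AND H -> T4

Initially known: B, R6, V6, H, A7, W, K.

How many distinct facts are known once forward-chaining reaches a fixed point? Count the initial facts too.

12

Round 1: R1 [V6 AND W -> C3]; R2 [R6 AND W AND K -> D]; R3 [K -> E2]; R5 [K AND V6 -> U7]. New: C3, D, E2, U7.
Round 2: R6 [D AND C3 AND H -> T4]. New: T4.
Closure: {A7, B, C3, D, E2, H, K, R6, T4, U7, V6, W} — 12 facts.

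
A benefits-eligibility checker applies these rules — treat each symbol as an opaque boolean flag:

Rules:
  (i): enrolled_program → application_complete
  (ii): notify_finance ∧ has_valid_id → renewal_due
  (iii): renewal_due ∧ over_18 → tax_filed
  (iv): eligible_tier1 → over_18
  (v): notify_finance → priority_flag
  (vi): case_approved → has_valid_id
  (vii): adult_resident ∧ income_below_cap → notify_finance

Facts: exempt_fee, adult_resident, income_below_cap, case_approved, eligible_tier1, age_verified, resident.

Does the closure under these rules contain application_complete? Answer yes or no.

Round 1: (iv) [eligible_tier1 → over_18]; (vi) [case_approved → has_valid_id]; (vii) [adult_resident ∧ income_below_cap → notify_finance]. Adds over_18, has_valid_id, notify_finance.
Round 2: (ii) [notify_finance ∧ has_valid_id → renewal_due]; (v) [notify_finance → priority_flag]. Adds renewal_due, priority_flag.
Round 3: (iii) [renewal_due ∧ over_18 → tax_filed]. Adds tax_filed.
Fixed point reached. application_complete is concluded only by (i); (i) needs enrolled_program (never derived).

no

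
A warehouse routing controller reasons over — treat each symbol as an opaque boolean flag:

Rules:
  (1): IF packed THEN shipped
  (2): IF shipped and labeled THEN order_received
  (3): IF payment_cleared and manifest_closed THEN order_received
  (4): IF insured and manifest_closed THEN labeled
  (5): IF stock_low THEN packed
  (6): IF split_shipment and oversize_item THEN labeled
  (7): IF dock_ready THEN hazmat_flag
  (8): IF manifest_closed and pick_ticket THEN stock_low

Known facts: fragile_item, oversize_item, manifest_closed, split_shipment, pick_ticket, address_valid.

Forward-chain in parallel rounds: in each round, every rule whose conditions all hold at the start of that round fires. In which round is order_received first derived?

4

[1] (6) [IF split_shipment and oversize_item THEN labeled]; (8) [IF manifest_closed and pick_ticket THEN stock_low]. ⇒ new: labeled, stock_low.
[2] (5) [IF stock_low THEN packed]. ⇒ new: packed.
[3] (1) [IF packed THEN shipped]. ⇒ new: shipped.
[4] (2) [IF shipped and labeled THEN order_received]. ⇒ new: order_received.
order_received first appears in round 4.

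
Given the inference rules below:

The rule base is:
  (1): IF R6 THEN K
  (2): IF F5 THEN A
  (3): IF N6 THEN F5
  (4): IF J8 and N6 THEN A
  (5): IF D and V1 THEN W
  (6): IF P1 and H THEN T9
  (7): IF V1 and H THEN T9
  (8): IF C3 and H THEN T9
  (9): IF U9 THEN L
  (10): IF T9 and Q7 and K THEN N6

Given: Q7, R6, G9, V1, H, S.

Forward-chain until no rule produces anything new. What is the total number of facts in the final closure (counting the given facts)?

11

Round 1: (1) [IF R6 THEN K]; (7) [IF V1 and H THEN T9]. Adds K, T9.
Round 2: (10) [IF T9 and Q7 and K THEN N6]. Adds N6.
Round 3: (3) [IF N6 THEN F5]. Adds F5.
Round 4: (2) [IF F5 THEN A]. Adds A.
Closure: {A, F5, G9, H, K, N6, Q7, R6, S, T9, V1} — 11 facts.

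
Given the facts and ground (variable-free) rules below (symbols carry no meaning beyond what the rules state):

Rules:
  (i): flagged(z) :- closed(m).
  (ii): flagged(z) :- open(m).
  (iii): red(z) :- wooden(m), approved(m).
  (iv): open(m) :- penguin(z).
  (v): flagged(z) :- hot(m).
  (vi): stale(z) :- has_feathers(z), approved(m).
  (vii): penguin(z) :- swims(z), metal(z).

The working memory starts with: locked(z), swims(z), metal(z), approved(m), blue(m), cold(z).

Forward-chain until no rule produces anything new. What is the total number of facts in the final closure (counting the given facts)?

[1] (vii) [penguin(z) :- swims(z), metal(z).]. ⇒ new: penguin(z).
[2] (iv) [open(m) :- penguin(z).]. ⇒ new: open(m).
[3] (ii) [flagged(z) :- open(m).]. ⇒ new: flagged(z).
Closure: {approved(m), blue(m), cold(z), flagged(z), locked(z), metal(z), open(m), penguin(z), swims(z)} — 9 facts.

9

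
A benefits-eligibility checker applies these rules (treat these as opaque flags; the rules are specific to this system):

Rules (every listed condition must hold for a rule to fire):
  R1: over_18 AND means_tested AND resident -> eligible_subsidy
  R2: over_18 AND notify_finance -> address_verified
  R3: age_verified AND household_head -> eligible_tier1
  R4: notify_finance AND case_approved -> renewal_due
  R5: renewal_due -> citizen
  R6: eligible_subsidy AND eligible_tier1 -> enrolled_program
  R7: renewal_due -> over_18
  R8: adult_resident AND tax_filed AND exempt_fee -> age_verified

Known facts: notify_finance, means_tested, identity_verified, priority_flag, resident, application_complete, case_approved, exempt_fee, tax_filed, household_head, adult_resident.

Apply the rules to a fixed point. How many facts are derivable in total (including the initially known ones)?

Round 1: R4 [notify_finance AND case_approved -> renewal_due]; R8 [adult_resident AND tax_filed AND exempt_fee -> age_verified]. New: renewal_due, age_verified.
Round 2: R3 [age_verified AND household_head -> eligible_tier1]; R5 [renewal_due -> citizen]; R7 [renewal_due -> over_18]. New: eligible_tier1, citizen, over_18.
Round 3: R1 [over_18 AND means_tested AND resident -> eligible_subsidy]; R2 [over_18 AND notify_finance -> address_verified]. New: eligible_subsidy, address_verified.
Round 4: R6 [eligible_subsidy AND eligible_tier1 -> enrolled_program]. New: enrolled_program.
Closure: {address_verified, adult_resident, age_verified, application_complete, case_approved, citizen, eligible_subsidy, eligible_tier1, enrolled_program, exempt_fee, household_head, identity_verified, means_tested, notify_finance, over_18, priority_flag, renewal_due, resident, tax_filed} — 19 facts.

19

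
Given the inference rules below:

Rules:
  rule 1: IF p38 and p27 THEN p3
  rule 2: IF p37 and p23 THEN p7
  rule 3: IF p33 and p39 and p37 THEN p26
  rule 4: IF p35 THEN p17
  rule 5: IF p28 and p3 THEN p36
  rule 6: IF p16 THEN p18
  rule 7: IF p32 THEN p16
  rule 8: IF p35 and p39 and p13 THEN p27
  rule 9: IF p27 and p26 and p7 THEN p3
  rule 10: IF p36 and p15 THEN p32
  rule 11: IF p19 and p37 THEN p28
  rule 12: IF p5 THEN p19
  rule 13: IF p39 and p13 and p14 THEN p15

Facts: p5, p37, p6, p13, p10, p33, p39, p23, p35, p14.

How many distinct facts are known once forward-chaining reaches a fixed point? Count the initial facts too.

[1] rule 2 [IF p37 and p23 THEN p7]; rule 3 [IF p33 and p39 and p37 THEN p26]; rule 4 [IF p35 THEN p17]; rule 8 [IF p35 and p39 and p13 THEN p27]; rule 12 [IF p5 THEN p19]; rule 13 [IF p39 and p13 and p14 THEN p15]. ⇒ new: p7, p26, p17, p27, p19, p15.
[2] rule 9 [IF p27 and p26 and p7 THEN p3]; rule 11 [IF p19 and p37 THEN p28]. ⇒ new: p3, p28.
[3] rule 5 [IF p28 and p3 THEN p36]. ⇒ new: p36.
[4] rule 10 [IF p36 and p15 THEN p32]. ⇒ new: p32.
[5] rule 7 [IF p32 THEN p16]. ⇒ new: p16.
[6] rule 6 [IF p16 THEN p18]. ⇒ new: p18.
Closure: {p10, p13, p14, p15, p16, p17, p18, p19, p23, p26, p27, p28, p3, p32, p33, p35, p36, p37, p39, p5, p6, p7} — 22 facts.

22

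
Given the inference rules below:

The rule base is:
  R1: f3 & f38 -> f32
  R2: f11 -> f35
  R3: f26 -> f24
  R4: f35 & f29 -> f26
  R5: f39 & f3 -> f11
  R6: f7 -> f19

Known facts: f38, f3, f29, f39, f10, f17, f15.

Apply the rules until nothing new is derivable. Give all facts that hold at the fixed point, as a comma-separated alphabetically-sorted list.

Round 1 — R1, R5, derive f32, f11.
Round 2 — R2, derive f35.
Round 3 — R4, derive f26.
Round 4 — R3, derive f24.

f10, f11, f15, f17, f24, f26, f29, f3, f32, f35, f38, f39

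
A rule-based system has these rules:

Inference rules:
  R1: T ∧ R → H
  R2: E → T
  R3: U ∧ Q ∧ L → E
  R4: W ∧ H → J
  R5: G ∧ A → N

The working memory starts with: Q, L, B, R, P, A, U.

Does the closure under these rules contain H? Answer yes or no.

Round 1 — R3, derive E.
Round 2 — R2, derive T.
Round 3 — R1, derive H.
H appears in round 3, so it is derivable.

yes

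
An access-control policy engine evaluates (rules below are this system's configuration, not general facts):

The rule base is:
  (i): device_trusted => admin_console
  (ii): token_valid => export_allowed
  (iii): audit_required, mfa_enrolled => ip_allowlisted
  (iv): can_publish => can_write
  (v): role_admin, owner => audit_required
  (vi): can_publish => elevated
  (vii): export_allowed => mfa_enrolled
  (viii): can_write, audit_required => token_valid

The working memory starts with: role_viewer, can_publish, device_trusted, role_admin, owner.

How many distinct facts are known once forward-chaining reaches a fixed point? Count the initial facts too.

13

Round 1: (i) [device_trusted => admin_console]; (iv) [can_publish => can_write]; (v) [role_admin, owner => audit_required]; (vi) [can_publish => elevated]. New: admin_console, can_write, audit_required, elevated.
Round 2: (viii) [can_write, audit_required => token_valid]. New: token_valid.
Round 3: (ii) [token_valid => export_allowed]. New: export_allowed.
Round 4: (vii) [export_allowed => mfa_enrolled]. New: mfa_enrolled.
Round 5: (iii) [audit_required, mfa_enrolled => ip_allowlisted]. New: ip_allowlisted.
Closure: {admin_console, audit_required, can_publish, can_write, device_trusted, elevated, export_allowed, ip_allowlisted, mfa_enrolled, owner, role_admin, role_viewer, token_valid} — 13 facts.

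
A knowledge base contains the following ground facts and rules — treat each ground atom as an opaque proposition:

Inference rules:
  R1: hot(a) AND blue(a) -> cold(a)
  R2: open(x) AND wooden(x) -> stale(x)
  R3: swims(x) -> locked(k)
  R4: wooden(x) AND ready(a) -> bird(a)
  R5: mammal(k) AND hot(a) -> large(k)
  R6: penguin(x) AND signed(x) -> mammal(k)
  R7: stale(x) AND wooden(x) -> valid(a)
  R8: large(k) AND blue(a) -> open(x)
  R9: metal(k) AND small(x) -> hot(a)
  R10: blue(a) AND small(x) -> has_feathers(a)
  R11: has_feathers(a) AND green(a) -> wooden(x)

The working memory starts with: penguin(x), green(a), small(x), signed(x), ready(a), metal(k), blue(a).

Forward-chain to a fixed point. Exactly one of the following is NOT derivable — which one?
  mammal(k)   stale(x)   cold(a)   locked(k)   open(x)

locked(k)

Round 1: R6 [penguin(x) AND signed(x) -> mammal(k)]; R9 [metal(k) AND small(x) -> hot(a)]; R10 [blue(a) AND small(x) -> has_feathers(a)]. New: mammal(k), hot(a), has_feathers(a).
Round 2: R1 [hot(a) AND blue(a) -> cold(a)]; R5 [mammal(k) AND hot(a) -> large(k)]; R11 [has_feathers(a) AND green(a) -> wooden(x)]. New: cold(a), large(k), wooden(x).
Round 3: R4 [wooden(x) AND ready(a) -> bird(a)]; R8 [large(k) AND blue(a) -> open(x)]. New: bird(a), open(x).
Round 4: R2 [open(x) AND wooden(x) -> stale(x)]. New: stale(x).
Round 5: R7 [stale(x) AND wooden(x) -> valid(a)]. New: valid(a).
Derived: mammal(k) (round 1), open(x) (round 3), stale(x) (round 4), cold(a) (round 2). locked(k) never appears in any round.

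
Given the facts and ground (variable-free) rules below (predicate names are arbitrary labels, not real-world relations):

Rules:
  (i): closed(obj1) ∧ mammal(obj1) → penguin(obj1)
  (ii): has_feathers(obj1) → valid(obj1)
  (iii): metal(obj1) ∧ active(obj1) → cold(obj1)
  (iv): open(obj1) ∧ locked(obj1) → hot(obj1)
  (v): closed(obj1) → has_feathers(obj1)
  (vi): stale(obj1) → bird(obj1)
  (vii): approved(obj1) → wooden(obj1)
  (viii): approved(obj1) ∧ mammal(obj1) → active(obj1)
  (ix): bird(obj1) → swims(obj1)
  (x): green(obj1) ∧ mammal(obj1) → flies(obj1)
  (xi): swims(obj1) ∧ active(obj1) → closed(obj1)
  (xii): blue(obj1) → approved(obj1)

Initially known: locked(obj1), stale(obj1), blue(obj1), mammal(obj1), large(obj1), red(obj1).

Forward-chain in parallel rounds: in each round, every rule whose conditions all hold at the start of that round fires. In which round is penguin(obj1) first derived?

[1] (vi) [stale(obj1) → bird(obj1)]; (xii) [blue(obj1) → approved(obj1)]. ⇒ new: bird(obj1), approved(obj1).
[2] (vii) [approved(obj1) → wooden(obj1)]; (viii) [approved(obj1) ∧ mammal(obj1) → active(obj1)]; (ix) [bird(obj1) → swims(obj1)]. ⇒ new: wooden(obj1), active(obj1), swims(obj1).
[3] (xi) [swims(obj1) ∧ active(obj1) → closed(obj1)]. ⇒ new: closed(obj1).
[4] (i) [closed(obj1) ∧ mammal(obj1) → penguin(obj1)]; (v) [closed(obj1) → has_feathers(obj1)]. ⇒ new: penguin(obj1), has_feathers(obj1).
penguin(obj1) first appears in round 4.

4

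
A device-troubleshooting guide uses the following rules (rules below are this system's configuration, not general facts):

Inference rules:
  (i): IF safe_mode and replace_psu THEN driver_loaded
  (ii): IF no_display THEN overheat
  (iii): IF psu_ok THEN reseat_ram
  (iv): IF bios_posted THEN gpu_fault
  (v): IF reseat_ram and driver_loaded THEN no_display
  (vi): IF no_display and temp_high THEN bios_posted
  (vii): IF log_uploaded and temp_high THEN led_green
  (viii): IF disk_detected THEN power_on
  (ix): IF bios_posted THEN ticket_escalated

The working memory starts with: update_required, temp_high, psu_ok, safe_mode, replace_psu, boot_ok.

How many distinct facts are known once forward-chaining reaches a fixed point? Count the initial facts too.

13

Round 1: (i) [IF safe_mode and replace_psu THEN driver_loaded]; (iii) [IF psu_ok THEN reseat_ram]. New: driver_loaded, reseat_ram.
Round 2: (v) [IF reseat_ram and driver_loaded THEN no_display]. New: no_display.
Round 3: (ii) [IF no_display THEN overheat]; (vi) [IF no_display and temp_high THEN bios_posted]. New: overheat, bios_posted.
Round 4: (iv) [IF bios_posted THEN gpu_fault]; (ix) [IF bios_posted THEN ticket_escalated]. New: gpu_fault, ticket_escalated.
Closure: {bios_posted, boot_ok, driver_loaded, gpu_fault, no_display, overheat, psu_ok, replace_psu, reseat_ram, safe_mode, temp_high, ticket_escalated, update_required} — 13 facts.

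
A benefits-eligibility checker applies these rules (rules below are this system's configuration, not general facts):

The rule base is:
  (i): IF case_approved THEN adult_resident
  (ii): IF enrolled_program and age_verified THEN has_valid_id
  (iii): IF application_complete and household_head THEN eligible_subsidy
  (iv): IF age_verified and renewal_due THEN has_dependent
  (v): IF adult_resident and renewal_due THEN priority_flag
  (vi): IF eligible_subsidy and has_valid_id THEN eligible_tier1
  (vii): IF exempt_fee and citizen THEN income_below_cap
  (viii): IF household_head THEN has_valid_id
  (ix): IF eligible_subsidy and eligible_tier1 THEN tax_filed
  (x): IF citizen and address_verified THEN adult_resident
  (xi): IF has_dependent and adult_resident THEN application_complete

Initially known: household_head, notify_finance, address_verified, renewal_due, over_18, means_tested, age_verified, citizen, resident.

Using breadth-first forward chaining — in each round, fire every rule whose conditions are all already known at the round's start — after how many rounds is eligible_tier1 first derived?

4

Round 1 fires (iv), (viii), (x), giving has_dependent, has_valid_id, adult_resident.
Round 2 fires (v), (xi), giving priority_flag, application_complete.
Round 3 fires (iii), giving eligible_subsidy.
Round 4 fires (vi), giving eligible_tier1.
eligible_tier1 first appears in round 4.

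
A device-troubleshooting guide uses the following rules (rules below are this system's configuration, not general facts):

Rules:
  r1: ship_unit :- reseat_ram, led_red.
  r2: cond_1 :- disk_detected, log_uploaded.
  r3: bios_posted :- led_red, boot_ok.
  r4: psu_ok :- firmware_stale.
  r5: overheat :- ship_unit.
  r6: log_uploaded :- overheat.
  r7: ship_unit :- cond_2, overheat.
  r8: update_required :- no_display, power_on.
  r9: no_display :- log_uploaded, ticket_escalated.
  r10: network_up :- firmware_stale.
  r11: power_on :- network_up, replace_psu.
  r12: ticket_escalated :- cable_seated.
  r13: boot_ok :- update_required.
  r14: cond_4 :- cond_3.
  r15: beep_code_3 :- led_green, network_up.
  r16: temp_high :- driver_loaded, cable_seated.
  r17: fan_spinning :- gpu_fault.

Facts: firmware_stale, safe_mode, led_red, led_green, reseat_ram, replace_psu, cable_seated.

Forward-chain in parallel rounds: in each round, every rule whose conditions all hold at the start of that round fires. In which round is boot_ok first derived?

Round 1 — r1, r4, r10, r12, derive ship_unit, psu_ok, network_up, ticket_escalated.
Round 2 — r5, r11, r15, derive overheat, power_on, beep_code_3.
Round 3 — r6, derive log_uploaded.
Round 4 — r9, derive no_display.
Round 5 — r8, derive update_required.
Round 6 — r13, derive boot_ok.
boot_ok first appears in round 6.

6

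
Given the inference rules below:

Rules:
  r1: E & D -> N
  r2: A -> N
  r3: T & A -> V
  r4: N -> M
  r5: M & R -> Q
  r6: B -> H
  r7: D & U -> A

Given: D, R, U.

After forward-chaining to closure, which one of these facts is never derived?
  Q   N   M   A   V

V

Round 1: r7 [D & U -> A]. Adds A.
Round 2: r2 [A -> N]. Adds N.
Round 3: r4 [N -> M]. Adds M.
Round 4: r5 [M & R -> Q]. Adds Q.
Derived: A (round 1), Q (round 4), N (round 2), M (round 3). V never appears in any round.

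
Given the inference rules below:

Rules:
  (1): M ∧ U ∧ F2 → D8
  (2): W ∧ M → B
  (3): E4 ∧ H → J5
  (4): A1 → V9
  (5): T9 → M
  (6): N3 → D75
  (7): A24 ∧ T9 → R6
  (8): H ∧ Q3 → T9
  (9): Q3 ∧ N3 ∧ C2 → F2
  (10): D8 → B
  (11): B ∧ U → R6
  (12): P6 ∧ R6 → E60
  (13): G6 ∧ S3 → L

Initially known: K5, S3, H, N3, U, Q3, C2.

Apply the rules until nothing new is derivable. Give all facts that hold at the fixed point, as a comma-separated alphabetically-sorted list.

[1] (6) [N3 → D75]; (8) [H ∧ Q3 → T9]; (9) [Q3 ∧ N3 ∧ C2 → F2]. ⇒ new: D75, T9, F2.
[2] (5) [T9 → M]. ⇒ new: M.
[3] (1) [M ∧ U ∧ F2 → D8]. ⇒ new: D8.
[4] (10) [D8 → B]. ⇒ new: B.
[5] (11) [B ∧ U → R6]. ⇒ new: R6.

B, C2, D75, D8, F2, H, K5, M, N3, Q3, R6, S3, T9, U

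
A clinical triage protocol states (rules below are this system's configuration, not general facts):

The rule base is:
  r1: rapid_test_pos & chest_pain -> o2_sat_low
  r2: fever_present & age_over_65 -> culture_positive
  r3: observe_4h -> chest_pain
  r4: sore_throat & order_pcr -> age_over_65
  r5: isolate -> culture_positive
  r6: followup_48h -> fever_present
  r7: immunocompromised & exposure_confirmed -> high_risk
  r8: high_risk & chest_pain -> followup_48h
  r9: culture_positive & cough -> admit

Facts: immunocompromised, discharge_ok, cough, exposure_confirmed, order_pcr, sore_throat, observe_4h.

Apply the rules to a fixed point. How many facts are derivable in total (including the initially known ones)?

14

Round 1: r3 [observe_4h -> chest_pain]; r4 [sore_throat & order_pcr -> age_over_65]; r7 [immunocompromised & exposure_confirmed -> high_risk]. Adds chest_pain, age_over_65, high_risk.
Round 2: r8 [high_risk & chest_pain -> followup_48h]. Adds followup_48h.
Round 3: r6 [followup_48h -> fever_present]. Adds fever_present.
Round 4: r2 [fever_present & age_over_65 -> culture_positive]. Adds culture_positive.
Round 5: r9 [culture_positive & cough -> admit]. Adds admit.
Closure: {admit, age_over_65, chest_pain, cough, culture_positive, discharge_ok, exposure_confirmed, fever_present, followup_48h, high_risk, immunocompromised, observe_4h, order_pcr, sore_throat} — 14 facts.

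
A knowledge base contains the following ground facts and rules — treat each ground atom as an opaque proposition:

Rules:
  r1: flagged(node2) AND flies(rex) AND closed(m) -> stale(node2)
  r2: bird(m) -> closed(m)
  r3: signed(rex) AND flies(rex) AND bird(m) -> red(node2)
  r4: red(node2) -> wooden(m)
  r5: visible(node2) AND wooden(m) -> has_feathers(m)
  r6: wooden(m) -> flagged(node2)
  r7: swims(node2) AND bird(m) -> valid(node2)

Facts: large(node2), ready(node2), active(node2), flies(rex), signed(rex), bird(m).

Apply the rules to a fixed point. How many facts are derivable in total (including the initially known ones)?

11

[1] r2 [bird(m) -> closed(m)]; r3 [signed(rex) AND flies(rex) AND bird(m) -> red(node2)]. ⇒ new: closed(m), red(node2).
[2] r4 [red(node2) -> wooden(m)]. ⇒ new: wooden(m).
[3] r6 [wooden(m) -> flagged(node2)]. ⇒ new: flagged(node2).
[4] r1 [flagged(node2) AND flies(rex) AND closed(m) -> stale(node2)]. ⇒ new: stale(node2).
Closure: {active(node2), bird(m), closed(m), flagged(node2), flies(rex), large(node2), ready(node2), red(node2), signed(rex), stale(node2), wooden(m)} — 11 facts.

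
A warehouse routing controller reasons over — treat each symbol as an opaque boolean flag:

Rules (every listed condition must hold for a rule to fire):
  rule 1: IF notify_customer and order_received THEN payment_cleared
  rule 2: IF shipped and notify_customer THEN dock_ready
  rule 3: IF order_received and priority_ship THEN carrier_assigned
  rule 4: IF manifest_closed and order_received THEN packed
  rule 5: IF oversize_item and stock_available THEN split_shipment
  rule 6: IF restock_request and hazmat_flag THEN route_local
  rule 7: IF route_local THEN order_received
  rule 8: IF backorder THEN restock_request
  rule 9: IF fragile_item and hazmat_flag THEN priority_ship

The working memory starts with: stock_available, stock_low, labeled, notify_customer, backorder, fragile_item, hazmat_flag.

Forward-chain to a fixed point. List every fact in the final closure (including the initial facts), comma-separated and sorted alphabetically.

backorder, carrier_assigned, fragile_item, hazmat_flag, labeled, notify_customer, order_received, payment_cleared, priority_ship, restock_request, route_local, stock_available, stock_low

Round 1: rule 8 [IF backorder THEN restock_request]; rule 9 [IF fragile_item and hazmat_flag THEN priority_ship]. Adds restock_request, priority_ship.
Round 2: rule 6 [IF restock_request and hazmat_flag THEN route_local]. Adds route_local.
Round 3: rule 7 [IF route_local THEN order_received]. Adds order_received.
Round 4: rule 1 [IF notify_customer and order_received THEN payment_cleared]; rule 3 [IF order_received and priority_ship THEN carrier_assigned]. Adds payment_cleared, carrier_assigned.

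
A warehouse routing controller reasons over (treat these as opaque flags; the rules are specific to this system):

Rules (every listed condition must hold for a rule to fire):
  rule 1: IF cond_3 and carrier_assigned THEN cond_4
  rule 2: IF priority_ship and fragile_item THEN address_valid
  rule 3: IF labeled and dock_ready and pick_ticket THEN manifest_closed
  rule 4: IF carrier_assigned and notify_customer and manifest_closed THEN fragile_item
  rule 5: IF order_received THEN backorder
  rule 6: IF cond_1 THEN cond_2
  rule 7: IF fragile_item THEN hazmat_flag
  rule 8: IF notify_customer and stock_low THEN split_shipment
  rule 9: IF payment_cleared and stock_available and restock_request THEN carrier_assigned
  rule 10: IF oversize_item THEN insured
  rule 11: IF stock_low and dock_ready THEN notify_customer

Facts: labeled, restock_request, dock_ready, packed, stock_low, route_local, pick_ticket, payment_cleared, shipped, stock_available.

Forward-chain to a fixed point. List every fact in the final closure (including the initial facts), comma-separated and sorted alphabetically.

carrier_assigned, dock_ready, fragile_item, hazmat_flag, labeled, manifest_closed, notify_customer, packed, payment_cleared, pick_ticket, restock_request, route_local, shipped, split_shipment, stock_available, stock_low

Round 1: rule 3 [IF labeled and dock_ready and pick_ticket THEN manifest_closed]; rule 9 [IF payment_cleared and stock_available and restock_request THEN carrier_assigned]; rule 11 [IF stock_low and dock_ready THEN notify_customer]. Adds manifest_closed, carrier_assigned, notify_customer.
Round 2: rule 4 [IF carrier_assigned and notify_customer and manifest_closed THEN fragile_item]; rule 8 [IF notify_customer and stock_low THEN split_shipment]. Adds fragile_item, split_shipment.
Round 3: rule 7 [IF fragile_item THEN hazmat_flag]. Adds hazmat_flag.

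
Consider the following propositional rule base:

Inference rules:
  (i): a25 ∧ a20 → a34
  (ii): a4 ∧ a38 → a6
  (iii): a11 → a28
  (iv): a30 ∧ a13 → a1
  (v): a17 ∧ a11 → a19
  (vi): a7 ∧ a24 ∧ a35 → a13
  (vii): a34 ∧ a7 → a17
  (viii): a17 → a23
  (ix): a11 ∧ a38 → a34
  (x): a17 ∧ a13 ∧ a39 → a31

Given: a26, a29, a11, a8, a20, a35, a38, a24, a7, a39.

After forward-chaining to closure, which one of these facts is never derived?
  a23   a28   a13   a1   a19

[1] (iii) [a11 → a28]; (vi) [a7 ∧ a24 ∧ a35 → a13]; (ix) [a11 ∧ a38 → a34]. ⇒ new: a28, a13, a34.
[2] (vii) [a34 ∧ a7 → a17]. ⇒ new: a17.
[3] (v) [a17 ∧ a11 → a19]; (viii) [a17 → a23]; (x) [a17 ∧ a13 ∧ a39 → a31]. ⇒ new: a19, a23, a31.
Derived: a13 (round 1), a28 (round 1), a19 (round 3), a23 (round 3). a1 never appears in any round.

a1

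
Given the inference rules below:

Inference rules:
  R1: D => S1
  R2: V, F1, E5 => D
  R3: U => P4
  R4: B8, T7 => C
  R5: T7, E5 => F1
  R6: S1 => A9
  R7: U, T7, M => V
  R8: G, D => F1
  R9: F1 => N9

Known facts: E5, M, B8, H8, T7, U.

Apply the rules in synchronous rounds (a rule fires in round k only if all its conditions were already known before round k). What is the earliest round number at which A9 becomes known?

4

Round 1 — R3, R4, R5, R7, derive P4, C, F1, V.
Round 2 — R2, R9, derive D, N9.
Round 3 — R1, derive S1.
Round 4 — R6, derive A9.
A9 first appears in round 4.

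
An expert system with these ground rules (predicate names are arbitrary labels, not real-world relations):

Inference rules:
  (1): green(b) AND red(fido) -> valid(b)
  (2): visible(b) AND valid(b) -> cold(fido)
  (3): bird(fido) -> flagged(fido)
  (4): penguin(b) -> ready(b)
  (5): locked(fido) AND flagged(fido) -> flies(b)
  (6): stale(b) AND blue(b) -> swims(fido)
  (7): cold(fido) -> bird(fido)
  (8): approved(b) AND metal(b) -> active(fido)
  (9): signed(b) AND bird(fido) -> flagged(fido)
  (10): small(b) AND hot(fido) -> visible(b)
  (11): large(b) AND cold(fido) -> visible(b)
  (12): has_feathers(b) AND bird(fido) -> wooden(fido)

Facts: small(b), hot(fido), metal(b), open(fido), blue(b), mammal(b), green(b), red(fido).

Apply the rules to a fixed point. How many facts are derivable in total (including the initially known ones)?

Round 1: (1) [green(b) AND red(fido) -> valid(b)]; (10) [small(b) AND hot(fido) -> visible(b)]. New: valid(b), visible(b).
Round 2: (2) [visible(b) AND valid(b) -> cold(fido)]. New: cold(fido).
Round 3: (7) [cold(fido) -> bird(fido)]. New: bird(fido).
Round 4: (3) [bird(fido) -> flagged(fido)]. New: flagged(fido).
Closure: {bird(fido), blue(b), cold(fido), flagged(fido), green(b), hot(fido), mammal(b), metal(b), open(fido), red(fido), small(b), valid(b), visible(b)} — 13 facts.

13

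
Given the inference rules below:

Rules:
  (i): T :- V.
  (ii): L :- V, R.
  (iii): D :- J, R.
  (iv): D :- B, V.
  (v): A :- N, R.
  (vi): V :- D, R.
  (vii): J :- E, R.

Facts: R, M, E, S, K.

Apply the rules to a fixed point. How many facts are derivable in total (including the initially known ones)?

Round 1: (vii) [J :- E, R.]. Adds J.
Round 2: (iii) [D :- J, R.]. Adds D.
Round 3: (vi) [V :- D, R.]. Adds V.
Round 4: (i) [T :- V.]; (ii) [L :- V, R.]. Adds T, L.
Closure: {D, E, J, K, L, M, R, S, T, V} — 10 facts.

10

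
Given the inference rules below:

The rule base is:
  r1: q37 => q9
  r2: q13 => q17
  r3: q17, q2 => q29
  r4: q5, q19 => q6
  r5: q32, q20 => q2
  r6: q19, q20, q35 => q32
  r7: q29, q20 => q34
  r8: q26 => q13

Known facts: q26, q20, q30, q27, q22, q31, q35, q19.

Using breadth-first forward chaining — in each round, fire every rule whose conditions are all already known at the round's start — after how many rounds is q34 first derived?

4

Round 1 fires r6, r8, giving q32, q13.
Round 2 fires r2, r5, giving q17, q2.
Round 3 fires r3, giving q29.
Round 4 fires r7, giving q34.
q34 first appears in round 4.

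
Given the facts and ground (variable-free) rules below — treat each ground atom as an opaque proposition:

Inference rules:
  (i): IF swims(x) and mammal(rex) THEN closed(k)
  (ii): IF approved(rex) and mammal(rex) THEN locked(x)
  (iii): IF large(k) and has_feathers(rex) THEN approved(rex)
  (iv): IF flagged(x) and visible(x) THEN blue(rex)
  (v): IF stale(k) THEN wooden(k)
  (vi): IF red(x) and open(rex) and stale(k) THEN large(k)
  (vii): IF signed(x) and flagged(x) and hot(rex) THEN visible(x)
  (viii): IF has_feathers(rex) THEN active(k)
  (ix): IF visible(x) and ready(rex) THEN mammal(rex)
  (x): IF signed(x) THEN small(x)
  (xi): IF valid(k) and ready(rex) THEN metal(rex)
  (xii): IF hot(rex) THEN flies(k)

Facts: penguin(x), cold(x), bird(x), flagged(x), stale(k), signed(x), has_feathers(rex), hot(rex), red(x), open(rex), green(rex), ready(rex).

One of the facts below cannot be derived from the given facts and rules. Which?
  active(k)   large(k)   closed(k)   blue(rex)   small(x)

closed(k)

Round 1 — (v), (vi), (vii), (viii), (x), (xii), derive wooden(k), large(k), visible(x), active(k), small(x), flies(k).
Round 2 — (iii), (iv), (ix), derive approved(rex), blue(rex), mammal(rex).
Round 3 — (ii), derive locked(x).
Derived: active(k) (round 1), large(k) (round 1), small(x) (round 1), blue(rex) (round 2). closed(k) never appears in any round.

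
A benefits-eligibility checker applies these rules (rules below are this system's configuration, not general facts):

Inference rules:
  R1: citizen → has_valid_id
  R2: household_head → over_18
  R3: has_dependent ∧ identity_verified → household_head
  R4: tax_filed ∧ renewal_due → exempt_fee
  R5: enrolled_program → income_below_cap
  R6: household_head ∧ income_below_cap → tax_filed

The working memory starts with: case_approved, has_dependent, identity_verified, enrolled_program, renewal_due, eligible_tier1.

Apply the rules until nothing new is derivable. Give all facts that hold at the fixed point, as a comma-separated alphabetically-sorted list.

case_approved, eligible_tier1, enrolled_program, exempt_fee, has_dependent, household_head, identity_verified, income_below_cap, over_18, renewal_due, tax_filed

Round 1: R3 [has_dependent ∧ identity_verified → household_head]; R5 [enrolled_program → income_below_cap]. New: household_head, income_below_cap.
Round 2: R2 [household_head → over_18]; R6 [household_head ∧ income_below_cap → tax_filed]. New: over_18, tax_filed.
Round 3: R4 [tax_filed ∧ renewal_due → exempt_fee]. New: exempt_fee.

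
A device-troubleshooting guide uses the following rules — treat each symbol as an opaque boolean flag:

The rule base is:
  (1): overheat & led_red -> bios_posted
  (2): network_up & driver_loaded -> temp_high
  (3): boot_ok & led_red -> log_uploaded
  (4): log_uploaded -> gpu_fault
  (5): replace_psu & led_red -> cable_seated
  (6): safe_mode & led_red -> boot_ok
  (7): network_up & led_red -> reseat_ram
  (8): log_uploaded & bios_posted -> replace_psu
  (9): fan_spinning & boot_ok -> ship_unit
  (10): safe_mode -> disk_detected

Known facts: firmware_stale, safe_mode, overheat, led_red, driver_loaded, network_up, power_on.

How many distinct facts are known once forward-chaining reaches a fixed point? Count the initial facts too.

[1] (1) [overheat & led_red -> bios_posted]; (2) [network_up & driver_loaded -> temp_high]; (6) [safe_mode & led_red -> boot_ok]; (7) [network_up & led_red -> reseat_ram]; (10) [safe_mode -> disk_detected]. ⇒ new: bios_posted, temp_high, boot_ok, reseat_ram, disk_detected.
[2] (3) [boot_ok & led_red -> log_uploaded]. ⇒ new: log_uploaded.
[3] (4) [log_uploaded -> gpu_fault]; (8) [log_uploaded & bios_posted -> replace_psu]. ⇒ new: gpu_fault, replace_psu.
[4] (5) [replace_psu & led_red -> cable_seated]. ⇒ new: cable_seated.
Closure: {bios_posted, boot_ok, cable_seated, disk_detected, driver_loaded, firmware_stale, gpu_fault, led_red, log_uploaded, network_up, overheat, power_on, replace_psu, reseat_ram, safe_mode, temp_high} — 16 facts.

16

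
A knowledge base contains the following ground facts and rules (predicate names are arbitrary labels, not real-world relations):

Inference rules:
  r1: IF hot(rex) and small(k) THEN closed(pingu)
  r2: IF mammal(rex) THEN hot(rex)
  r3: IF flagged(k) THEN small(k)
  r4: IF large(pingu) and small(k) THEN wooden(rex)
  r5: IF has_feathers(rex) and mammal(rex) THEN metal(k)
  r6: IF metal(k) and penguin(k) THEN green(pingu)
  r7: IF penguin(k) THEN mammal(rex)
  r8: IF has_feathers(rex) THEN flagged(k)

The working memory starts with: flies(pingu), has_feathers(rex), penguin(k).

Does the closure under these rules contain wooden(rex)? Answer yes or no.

no

Round 1 — r7, r8, derive mammal(rex), flagged(k).
Round 2 — r2, r3, r5, derive hot(rex), small(k), metal(k).
Round 3 — r1, r6, derive closed(pingu), green(pingu).
Fixed point reached. wooden(rex) is concluded only by r4; r4 needs large(pingu) (never derived).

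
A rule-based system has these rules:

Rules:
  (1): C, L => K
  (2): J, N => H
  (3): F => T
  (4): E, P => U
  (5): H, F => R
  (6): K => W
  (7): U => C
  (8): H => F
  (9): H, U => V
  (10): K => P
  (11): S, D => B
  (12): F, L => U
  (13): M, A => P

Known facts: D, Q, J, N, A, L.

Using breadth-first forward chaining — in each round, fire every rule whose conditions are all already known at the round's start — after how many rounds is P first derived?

6

[1] (2) [J, N => H]. ⇒ new: H.
[2] (8) [H => F]. ⇒ new: F.
[3] (3) [F => T]; (5) [H, F => R]; (12) [F, L => U]. ⇒ new: T, R, U.
[4] (7) [U => C]; (9) [H, U => V]. ⇒ new: C, V.
[5] (1) [C, L => K]. ⇒ new: K.
[6] (6) [K => W]; (10) [K => P]. ⇒ new: W, P.
P first appears in round 6.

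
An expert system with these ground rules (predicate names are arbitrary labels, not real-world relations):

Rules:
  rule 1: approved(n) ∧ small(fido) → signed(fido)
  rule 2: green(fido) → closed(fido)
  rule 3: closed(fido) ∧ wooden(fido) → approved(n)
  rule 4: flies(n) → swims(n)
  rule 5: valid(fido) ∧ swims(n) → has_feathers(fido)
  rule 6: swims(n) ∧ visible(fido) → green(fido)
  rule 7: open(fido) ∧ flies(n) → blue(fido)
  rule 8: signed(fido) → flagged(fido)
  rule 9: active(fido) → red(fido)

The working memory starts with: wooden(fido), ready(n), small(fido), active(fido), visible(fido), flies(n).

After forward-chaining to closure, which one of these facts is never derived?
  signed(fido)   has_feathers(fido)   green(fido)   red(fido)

Round 1 fires rule 4, rule 9, giving swims(n), red(fido).
Round 2 fires rule 6, giving green(fido).
Round 3 fires rule 2, giving closed(fido).
Round 4 fires rule 3, giving approved(n).
Round 5 fires rule 1, giving signed(fido).
Round 6 fires rule 8, giving flagged(fido).
Derived: green(fido) (round 2), red(fido) (round 1), signed(fido) (round 5). has_feathers(fido) never appears in any round.

has_feathers(fido)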